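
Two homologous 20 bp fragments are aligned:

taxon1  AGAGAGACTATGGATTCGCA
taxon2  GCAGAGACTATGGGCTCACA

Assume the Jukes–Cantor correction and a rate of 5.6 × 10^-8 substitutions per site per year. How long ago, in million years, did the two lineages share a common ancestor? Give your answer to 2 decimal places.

2.72

The sequences differ at 5 of 20 sites (1, 2, 14, 15, 18), so p = 5/20 = 0.25.
d = −(3/4) ln(1 − 4p/3) = −0.75 ln(1 − 0.333333) = −0.75 ln(0.666667)
  = −0.75 × (-0.405465) = 0.304099 substitutions/site.
Under a molecular clock d = 2μt, so t = d/(2μ) = 0.304099 / (2 × 5.6 × 10^-8) = 2.72 million years.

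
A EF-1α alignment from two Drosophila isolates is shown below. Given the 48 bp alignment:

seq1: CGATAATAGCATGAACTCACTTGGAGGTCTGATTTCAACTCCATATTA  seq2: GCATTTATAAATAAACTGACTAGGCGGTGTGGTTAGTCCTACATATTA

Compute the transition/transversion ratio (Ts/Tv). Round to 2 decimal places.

Transitions are A↔G and C↔T; transversions are all other mismatches.
Transitions: 3. Transversions: 16.
R = 3/16 = 0.1875 ≈ 0.19 (to 2 d.p.).

0.19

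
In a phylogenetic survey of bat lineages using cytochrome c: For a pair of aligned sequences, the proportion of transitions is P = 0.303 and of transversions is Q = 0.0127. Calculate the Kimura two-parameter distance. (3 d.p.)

Under the Kimura two-parameter model, d = −½ ln(1 − 2P − Q) − ¼ ln(1 − 2Q).
1 − 2P − Q = 0.3813, giving −½ ln(0.3813) = 0.482084.
1 − 2Q = 0.9746, giving −¼ ln(0.9746) = 0.006432.
d = 0.482084 + 0.006432 = 0.488516.

0.489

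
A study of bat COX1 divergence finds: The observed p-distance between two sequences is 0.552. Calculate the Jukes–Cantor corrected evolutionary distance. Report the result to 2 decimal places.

1.00

d = −(3/4) ln(1 − 4p/3) = −0.75 ln(1 − 0.736) = −0.75 ln(0.264)
  = −0.75 × (-1.331806) = 0.998855 substitutions/site.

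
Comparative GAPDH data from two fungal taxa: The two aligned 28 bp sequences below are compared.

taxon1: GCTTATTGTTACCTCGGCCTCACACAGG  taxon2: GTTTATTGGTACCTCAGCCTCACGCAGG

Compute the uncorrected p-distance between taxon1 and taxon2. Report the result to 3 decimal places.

The sequences differ at 4 of 28 positions (sites 2, 9, 16, 24).
p = 4/28 = 0.142857… ≈ 0.143 (to 3 d.p.).

0.143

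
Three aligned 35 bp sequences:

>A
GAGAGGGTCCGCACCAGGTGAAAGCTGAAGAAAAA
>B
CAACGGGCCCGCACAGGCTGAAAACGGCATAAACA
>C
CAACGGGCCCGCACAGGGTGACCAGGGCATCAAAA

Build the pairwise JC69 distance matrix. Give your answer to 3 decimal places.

d(A,B) = 0.458, d(A,C) = 0.572, d(B,C) = 0.195

A–B: 12/35 sites differ → p ≈ 0.342857, d = −0.75 ln(1 − 0.457143) = 0.458182 ≈ 0.458.
A–C: 14/35 sites differ → p = 0.4, d = −0.75 ln(1 − 0.533333) = 0.571605 ≈ 0.572.
B–C: 6/35 sites differ → p ≈ 0.171429, d = −0.75 ln(1 − 0.228572) = 0.194634 ≈ 0.195.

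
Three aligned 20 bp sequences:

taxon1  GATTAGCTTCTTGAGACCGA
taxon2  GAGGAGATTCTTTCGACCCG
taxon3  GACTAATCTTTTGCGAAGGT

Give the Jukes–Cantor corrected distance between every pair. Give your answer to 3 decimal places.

taxon1–taxon2: 7/20 sites differ → p = 0.35, d = −0.75 ln(1 − 0.466667) = 0.471457 ≈ 0.471.
taxon1–taxon3: 9/20 sites differ → p = 0.45, d = −0.75 ln(1 − 0.6) = 0.687218 ≈ 0.687.
taxon2–taxon3: 11/20 sites differ → p = 0.55, d = −0.75 ln(1 − 0.733333) = 0.991316 ≈ 0.991.

d(taxon1,taxon2) = 0.471, d(taxon1,taxon3) = 0.687, d(taxon2,taxon3) = 0.991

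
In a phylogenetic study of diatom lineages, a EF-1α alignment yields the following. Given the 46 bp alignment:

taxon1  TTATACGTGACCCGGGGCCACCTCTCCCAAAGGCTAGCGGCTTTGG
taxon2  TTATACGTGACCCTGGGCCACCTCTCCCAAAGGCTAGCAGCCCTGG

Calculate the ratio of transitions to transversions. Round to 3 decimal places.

Transitions are A↔G and C↔T; transversions are all other mismatches.
Transitions: 3. Transversions: 1.
R = 3/1 = 3.000.

3.000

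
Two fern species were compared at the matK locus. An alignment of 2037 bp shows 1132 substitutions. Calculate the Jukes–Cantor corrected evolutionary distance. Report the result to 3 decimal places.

1.013

p = 1132/2037 ≈ 0.555719.
d = −(3/4) ln(1 − 4p/3) = −0.75 ln(1 − 0.740959) = −0.75 ln(0.259041)
  = −0.75 × (-1.350769) = 1.013077 substitutions/site.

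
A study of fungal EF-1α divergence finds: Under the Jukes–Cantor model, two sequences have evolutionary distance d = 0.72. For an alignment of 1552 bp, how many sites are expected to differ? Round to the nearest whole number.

718

Invert JC69: p = (3/4)(1 − e^(−4d/3)) = 0.75 × (1 − e^(-0.96)) = 0.75 × (1 − 0.382893) = 0.462830.
Expected differing sites = pL ≈ 0.462830 × 1552 = 718.31216 ≈ 718.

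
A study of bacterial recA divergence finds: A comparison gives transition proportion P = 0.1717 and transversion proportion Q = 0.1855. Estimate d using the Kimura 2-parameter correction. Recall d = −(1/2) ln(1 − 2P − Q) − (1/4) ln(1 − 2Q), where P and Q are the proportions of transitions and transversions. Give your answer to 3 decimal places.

0.492

Under the Kimura two-parameter model, d = −½ ln(1 − 2P − Q) − ¼ ln(1 − 2Q).
1 − 2P − Q = 0.4711, giving −½ ln(0.4711) = 0.376342.
1 − 2Q = 0.629, giving −¼ ln(0.629) = 0.115906.
d = 0.376342 + 0.115906 = 0.492248.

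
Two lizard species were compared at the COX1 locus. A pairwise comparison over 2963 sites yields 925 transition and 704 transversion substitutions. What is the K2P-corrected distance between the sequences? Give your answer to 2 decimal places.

P = 925/2963 ≈ 0.312184 and Q = 704/2963 ≈ 0.237597.
Under the Kimura two-parameter model, d = −½ ln(1 − 2P − Q) − ¼ ln(1 − 2Q).
1 − 2P − Q = 0.138035, giving −½ ln(0.138035) = 0.990124.
1 − 2Q = 0.524806, giving −¼ ln(0.524806) = 0.161182.
d = 0.990124 + 0.161182 = 1.151306.

1.15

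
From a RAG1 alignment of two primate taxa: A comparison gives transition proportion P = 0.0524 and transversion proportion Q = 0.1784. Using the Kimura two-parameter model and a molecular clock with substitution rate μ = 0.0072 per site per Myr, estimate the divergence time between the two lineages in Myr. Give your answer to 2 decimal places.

19.22

Under the Kimura two-parameter model, d = −½ ln(1 − 2P − Q) − ¼ ln(1 − 2Q).
1 − 2P − Q = 0.7168, giving −½ ln(0.7168) = 0.166479.
1 − 2Q = 0.6432, giving −¼ ln(0.6432) = 0.110325.
d = 0.166479 + 0.110325 = 0.276804.
Under a molecular clock d = 2μt, so t = d/(2μ) = 0.276804 / (2 × 0.0072) = 19.22 Myr.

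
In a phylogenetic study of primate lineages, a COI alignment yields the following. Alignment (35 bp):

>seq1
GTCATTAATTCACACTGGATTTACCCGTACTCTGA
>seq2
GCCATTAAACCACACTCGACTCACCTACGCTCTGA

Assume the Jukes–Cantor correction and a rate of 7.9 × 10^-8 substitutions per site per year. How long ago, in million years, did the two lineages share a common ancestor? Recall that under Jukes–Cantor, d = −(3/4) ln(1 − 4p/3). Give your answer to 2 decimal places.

2.28

The sequences differ at 10 of 35 sites (2, 9, 10, 17, 20, 22, 26, 27, 28, 29), so p = 10/35 ≈ 0.285714.
d = −(3/4) ln(1 − 4p/3) = −0.75 ln(1 − 0.380952) = −0.75 ln(0.619048)
  = −0.75 × (-0.479572) = 0.359679 substitutions/site.
Under a molecular clock d = 2μt, so t = d/(2μ) = 0.359679 / (2 × 7.9 × 10^-8) = 2.28 million years.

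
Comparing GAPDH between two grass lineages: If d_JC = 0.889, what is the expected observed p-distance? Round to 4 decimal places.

0.5208

p = (3/4)(1 − e^(−4d/3)) = 0.75 × (1 − e^(-1.185333)) = 0.75 × (1 − 0.305644) = 0.520767.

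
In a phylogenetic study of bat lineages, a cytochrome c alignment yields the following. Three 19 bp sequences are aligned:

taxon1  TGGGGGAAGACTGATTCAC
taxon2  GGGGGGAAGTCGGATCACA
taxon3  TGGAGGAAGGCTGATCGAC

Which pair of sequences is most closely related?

taxon1 and taxon3

taxon1–taxon2: 7/19 differ, p = 0.368, d = 0.507.
taxon1–taxon3: 4/19 differ, p = 0.211, d = 0.247.
taxon2–taxon3: 7/19 differ, p = 0.368, d = 0.507.
The smallest distance is between taxon1 and taxon3.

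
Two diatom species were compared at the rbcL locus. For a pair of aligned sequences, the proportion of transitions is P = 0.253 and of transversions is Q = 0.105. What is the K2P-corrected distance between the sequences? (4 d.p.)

Under the Kimura two-parameter model, d = −½ ln(1 − 2P − Q) − ¼ ln(1 − 2Q).
1 − 2P − Q = 0.389, giving −½ ln(0.389) = 0.472088.
1 − 2Q = 0.79, giving −¼ ln(0.79) = 0.058931.
d = 0.472088 + 0.058931 = 0.531019.

0.5310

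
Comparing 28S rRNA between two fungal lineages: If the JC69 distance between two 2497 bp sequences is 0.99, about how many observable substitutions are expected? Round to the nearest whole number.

1372

Invert JC69: p = (3/4)(1 − e^(−4d/3)) = 0.75 × (1 − e^(-1.32)) = 0.75 × (1 − 0.267135) = 0.549649.
Expected differing sites = pL ≈ 0.549649 × 2497 = 1372.473553 ≈ 1372.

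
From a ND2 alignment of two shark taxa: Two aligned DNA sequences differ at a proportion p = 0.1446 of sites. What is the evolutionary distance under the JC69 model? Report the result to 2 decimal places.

0.16

d = −(3/4) ln(1 − 4p/3) = −0.75 ln(1 − 0.1928) = −0.75 ln(0.8072)
  = −0.75 × (-0.214184) = 0.160638 substitutions/site.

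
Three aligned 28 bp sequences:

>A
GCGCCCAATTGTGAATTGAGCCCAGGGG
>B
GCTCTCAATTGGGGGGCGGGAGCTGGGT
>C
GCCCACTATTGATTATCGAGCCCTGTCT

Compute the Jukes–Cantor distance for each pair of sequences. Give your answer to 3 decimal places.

A–B: 12/28 sites differ → p ≈ 0.428571, d = −0.75 ln(1 − 0.571428) = 0.635472 ≈ 0.635.
A–C: 11/28 sites differ → p ≈ 0.392857, d = −0.75 ln(1 − 0.523809) = 0.556452 ≈ 0.556.
B–C: 13/28 sites differ → p ≈ 0.464286, d = −0.75 ln(1 − 0.619048) = 0.723811 ≈ 0.724.

d(A,B) = 0.635, d(A,C) = 0.556, d(B,C) = 0.724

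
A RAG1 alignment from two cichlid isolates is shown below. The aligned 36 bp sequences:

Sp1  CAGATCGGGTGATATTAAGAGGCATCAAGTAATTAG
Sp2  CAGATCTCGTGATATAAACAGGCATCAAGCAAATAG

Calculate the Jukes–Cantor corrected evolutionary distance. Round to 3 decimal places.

The sequences differ at 6 of 36 sites (7, 8, 16, 19, 30, 33), so p = 6/36 ≈ 0.166667.
d = −(3/4) ln(1 − 4p/3) = −0.75 ln(1 − 0.222223) = −0.75 ln(0.777777)
  = −0.75 × (-0.251315) = 0.188486 substitutions/site.

0.188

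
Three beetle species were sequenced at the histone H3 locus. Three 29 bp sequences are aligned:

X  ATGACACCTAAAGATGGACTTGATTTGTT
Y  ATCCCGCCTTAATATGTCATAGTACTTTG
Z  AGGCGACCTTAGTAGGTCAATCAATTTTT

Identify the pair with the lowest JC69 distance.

X–Y: 14/29 differ, p = 0.483, d = 0.774.
X–Z: 14/29 differ, p = 0.483, d = 0.774.
Y–Z: 12/29 differ, p = 0.414, d = 0.602.
The smallest distance is between Y and Z.

Y and Z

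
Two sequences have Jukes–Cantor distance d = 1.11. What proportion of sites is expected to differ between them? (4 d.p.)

0.5793

p = (3/4)(1 − e^(−4d/3)) = 0.75 × (1 − e^(-1.48)) = 0.75 × (1 − 0.227638) = 0.579272.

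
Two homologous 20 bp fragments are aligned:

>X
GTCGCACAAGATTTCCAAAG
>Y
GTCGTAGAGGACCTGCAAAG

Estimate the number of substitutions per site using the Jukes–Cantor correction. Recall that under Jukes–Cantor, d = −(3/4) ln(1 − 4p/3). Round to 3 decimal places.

0.383

The sequences differ at 6 of 20 sites (5, 7, 9, 12, 13, 15), so p = 6/20 = 0.3.
d = −(3/4) ln(1 − 4p/3) = −0.75 ln(1 − 0.4) = −0.75 ln(0.6)
  = −0.75 × (-0.510826) = 0.383120 substitutions/site.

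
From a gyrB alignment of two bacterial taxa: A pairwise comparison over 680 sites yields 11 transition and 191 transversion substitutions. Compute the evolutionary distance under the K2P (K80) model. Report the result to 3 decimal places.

0.394

P = 11/680 ≈ 0.016176 and Q = 191/680 ≈ 0.280882.
Under the Kimura two-parameter model, d = −½ ln(1 − 2P − Q) − ¼ ln(1 − 2Q).
1 − 2P − Q = 0.686766, giving −½ ln(0.686766) = 0.187881.
1 − 2Q = 0.438236, giving −¼ ln(0.438236) = 0.206249.
d = 0.187881 + 0.206249 = 0.394130.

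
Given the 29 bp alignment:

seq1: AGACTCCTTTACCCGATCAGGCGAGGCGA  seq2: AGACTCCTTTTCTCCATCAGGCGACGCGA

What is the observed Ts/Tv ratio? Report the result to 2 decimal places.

Transitions are A↔G and C↔T; transversions are all other mismatches.
Transitions: 1. Transversions: 3.
R = 1/3 = 0.333333… ≈ 0.33 (to 2 d.p.).

0.33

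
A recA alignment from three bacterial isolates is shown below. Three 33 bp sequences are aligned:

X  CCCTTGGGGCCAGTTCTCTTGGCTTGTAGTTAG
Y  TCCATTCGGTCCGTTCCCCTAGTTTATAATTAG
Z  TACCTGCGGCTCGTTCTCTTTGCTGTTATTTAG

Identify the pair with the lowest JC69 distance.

X–Y: 12/33 differ, p = 0.364, d = 0.497.
X–Z: 10/33 differ, p = 0.303, d = 0.388.
Y–Z: 12/33 differ, p = 0.364, d = 0.497.
The smallest distance is between X and Z.

X and Z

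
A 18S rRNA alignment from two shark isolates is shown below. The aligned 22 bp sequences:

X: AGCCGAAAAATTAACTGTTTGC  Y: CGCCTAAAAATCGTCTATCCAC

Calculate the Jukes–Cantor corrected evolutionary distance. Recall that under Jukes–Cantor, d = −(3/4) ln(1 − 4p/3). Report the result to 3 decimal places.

0.591

The sequences differ at 9 of 22 sites (1, 5, 12, 13, 14, 17, 19, 20, 21), so p = 9/22 ≈ 0.409091.
d = −(3/4) ln(1 − 4p/3) = −0.75 ln(1 − 0.545455) = −0.75 ln(0.454545)
  = −0.75 × (-0.788458) = 0.591344 substitutions/site.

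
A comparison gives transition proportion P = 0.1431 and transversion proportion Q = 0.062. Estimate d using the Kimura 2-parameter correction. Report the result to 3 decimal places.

Under the Kimura two-parameter model, d = −½ ln(1 − 2P − Q) − ¼ ln(1 − 2Q).
1 − 2P − Q = 0.6518, giving −½ ln(0.6518) = 0.214009.
1 − 2Q = 0.876, giving −¼ ln(0.876) = 0.033097.
d = 0.214009 + 0.033097 = 0.247106.

0.247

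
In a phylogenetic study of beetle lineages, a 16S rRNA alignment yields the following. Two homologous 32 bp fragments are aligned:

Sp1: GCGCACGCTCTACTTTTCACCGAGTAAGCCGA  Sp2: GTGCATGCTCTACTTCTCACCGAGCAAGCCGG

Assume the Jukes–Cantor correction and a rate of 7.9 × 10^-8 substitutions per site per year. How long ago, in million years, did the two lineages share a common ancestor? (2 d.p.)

1.11

The sequences differ at 5 of 32 sites (2, 6, 16, 25, 32), so p = 5/32 = 0.15625.
d = −(3/4) ln(1 − 4p/3) = −0.75 ln(1 − 0.208333) = −0.75 ln(0.791667)
  = −0.75 × (-0.233614) = 0.175211 substitutions/site.
Under a molecular clock d = 2μt, so t = d/(2μ) = 0.175211 / (2 × 7.9 × 10^-8) = 1.11 million years.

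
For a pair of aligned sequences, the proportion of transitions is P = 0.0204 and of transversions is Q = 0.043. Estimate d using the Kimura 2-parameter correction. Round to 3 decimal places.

0.066

Under the Kimura two-parameter model, d = −½ ln(1 − 2P − Q) − ¼ ln(1 − 2Q).
1 − 2P − Q = 0.9162, giving −½ ln(0.9162) = 0.043760.
1 − 2Q = 0.914, giving −¼ ln(0.914) = 0.022481.
d = 0.043760 + 0.022481 = 0.066241.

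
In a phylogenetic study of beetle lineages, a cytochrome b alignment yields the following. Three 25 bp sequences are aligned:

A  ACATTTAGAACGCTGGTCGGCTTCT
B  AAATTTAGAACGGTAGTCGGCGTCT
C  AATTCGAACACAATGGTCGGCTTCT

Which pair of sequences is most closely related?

A and B

A–B: 4/25 differ, p = 0.160, d = 0.180.
A–C: 8/25 differ, p = 0.320, d = 0.417.
B–C: 9/25 differ, p = 0.360, d = 0.490.
The smallest distance is between A and B.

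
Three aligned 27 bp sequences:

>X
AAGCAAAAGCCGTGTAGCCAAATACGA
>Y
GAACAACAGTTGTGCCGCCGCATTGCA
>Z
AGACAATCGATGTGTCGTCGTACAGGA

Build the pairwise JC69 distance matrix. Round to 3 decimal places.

X–Y: 12/27 sites differ → p ≈ 0.444444, d = −0.75 ln(1 − 0.592592) = 0.673455 ≈ 0.673.
X–Z: 12/27 sites differ → p ≈ 0.444444, d = −0.75 ln(1 − 0.592592) = 0.673455 ≈ 0.673.
Y–Z: 11/27 sites differ → p ≈ 0.407407, d = −0.75 ln(1 − 0.543209) = 0.587647 ≈ 0.588.

d(X,Y) = 0.673, d(X,Z) = 0.673, d(Y,Z) = 0.588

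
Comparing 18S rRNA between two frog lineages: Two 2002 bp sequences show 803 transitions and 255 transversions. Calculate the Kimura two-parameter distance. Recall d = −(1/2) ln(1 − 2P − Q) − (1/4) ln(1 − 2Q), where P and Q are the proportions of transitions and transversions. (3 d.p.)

1.400

P = 803/2002 ≈ 0.401099 and Q = 255/2002 ≈ 0.127373.
Under the Kimura two-parameter model, d = −½ ln(1 − 2P − Q) − ¼ ln(1 − 2Q).
1 − 2P − Q = 0.070429, giving −½ ln(0.070429) = 1.326575.
1 − 2Q = 0.745254, giving −¼ ln(0.745254) = 0.073508.
d = 1.326575 + 0.073508 = 1.400083.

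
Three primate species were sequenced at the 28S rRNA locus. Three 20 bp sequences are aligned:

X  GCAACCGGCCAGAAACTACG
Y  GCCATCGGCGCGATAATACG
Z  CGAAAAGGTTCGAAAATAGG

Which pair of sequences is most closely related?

X and Y

X–Y: 6/20 differ, p = 0.300, d = 0.383.
X–Z: 9/20 differ, p = 0.450, d = 0.687.
Y–Z: 9/20 differ, p = 0.450, d = 0.687.
The smallest distance is between X and Y.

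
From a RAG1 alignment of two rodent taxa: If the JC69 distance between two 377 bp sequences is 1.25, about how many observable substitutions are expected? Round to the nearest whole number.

Invert JC69: p = (3/4)(1 − e^(−4d/3)) = 0.75 × (1 − e^(-1.666667)) = 0.75 × (1 − 0.188876) = 0.608343.
Expected differing sites = pL ≈ 0.608343 × 377 = 229.345311 ≈ 229.

229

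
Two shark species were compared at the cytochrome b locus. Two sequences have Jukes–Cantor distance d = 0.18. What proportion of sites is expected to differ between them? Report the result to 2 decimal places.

p = (3/4)(1 − e^(−4d/3)) = 0.75 × (1 − e^(-0.24)) = 0.75 × (1 − 0.786628) = 0.160029.

0.16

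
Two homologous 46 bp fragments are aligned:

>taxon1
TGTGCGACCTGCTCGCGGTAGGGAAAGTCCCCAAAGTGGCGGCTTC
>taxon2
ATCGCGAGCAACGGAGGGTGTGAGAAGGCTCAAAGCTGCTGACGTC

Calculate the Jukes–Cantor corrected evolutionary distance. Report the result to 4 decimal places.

The sequences differ at 23 of 46 sites, so p = 23/46 = 0.5.
d = −(3/4) ln(1 − 4p/3) = −0.75 ln(1 − 0.666667) = −0.75 ln(0.333333)
  = −0.75 × (-1.098613) = 0.823960 substitutions/site.

0.8240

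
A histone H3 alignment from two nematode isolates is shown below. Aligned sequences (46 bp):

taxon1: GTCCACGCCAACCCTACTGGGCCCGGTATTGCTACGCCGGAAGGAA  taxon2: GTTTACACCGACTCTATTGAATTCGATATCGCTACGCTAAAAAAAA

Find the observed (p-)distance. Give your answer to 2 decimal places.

0.37

The sequences differ at 17 of 46 positions.
p = 17/46 = 0.369565… ≈ 0.37 (to 2 d.p.).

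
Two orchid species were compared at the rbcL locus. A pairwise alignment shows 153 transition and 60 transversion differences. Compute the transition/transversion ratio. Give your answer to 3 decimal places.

R = 153/60 = 2.550.

2.550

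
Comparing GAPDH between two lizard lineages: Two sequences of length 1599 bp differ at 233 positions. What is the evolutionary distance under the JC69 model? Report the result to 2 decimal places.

p = 233/1599 ≈ 0.145716.
d = −(3/4) ln(1 − 4p/3) = −0.75 ln(1 − 0.194288) = −0.75 ln(0.805712)
  = −0.75 × (-0.216029) = 0.162022 substitutions/site.

0.16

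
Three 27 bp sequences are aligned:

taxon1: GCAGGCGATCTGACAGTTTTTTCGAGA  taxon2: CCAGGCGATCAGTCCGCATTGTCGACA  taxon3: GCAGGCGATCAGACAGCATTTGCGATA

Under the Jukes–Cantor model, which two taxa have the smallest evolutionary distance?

taxon1 and taxon3

taxon1–taxon2: 8/27 differ, p = 0.296, d = 0.377.
taxon1–taxon3: 5/27 differ, p = 0.185, d = 0.213.
taxon2–taxon3: 6/27 differ, p = 0.222, d = 0.264.
The smallest distance is between taxon1 and taxon3.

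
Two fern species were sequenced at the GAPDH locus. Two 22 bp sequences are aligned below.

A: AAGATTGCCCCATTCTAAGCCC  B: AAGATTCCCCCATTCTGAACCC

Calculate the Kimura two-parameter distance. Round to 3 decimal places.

0.153

Of 22 sites, 2 differences are transitions and 1 are transversions, so P = 2/22 ≈ 0.090909 and Q = 1/22 ≈ 0.045455.
Under the Kimura two-parameter model, d = −½ ln(1 − 2P − Q) − ¼ ln(1 − 2Q).
1 − 2P − Q = 0.772727, giving −½ ln(0.772727) = 0.128915.
1 − 2Q = 0.90909, giving −¼ ln(0.90909) = 0.023828.
d = 0.128915 + 0.023828 = 0.152743.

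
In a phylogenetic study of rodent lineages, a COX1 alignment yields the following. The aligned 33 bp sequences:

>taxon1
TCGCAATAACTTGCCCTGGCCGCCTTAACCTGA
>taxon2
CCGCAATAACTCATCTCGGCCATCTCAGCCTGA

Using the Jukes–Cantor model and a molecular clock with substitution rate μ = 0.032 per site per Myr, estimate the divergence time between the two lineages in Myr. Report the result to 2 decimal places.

The sequences differ at 10 of 33 sites (1, 12, 13, 14, 16, 17, 22, 23, 26, 28), so p = 10/33 ≈ 0.30303.
d = −(3/4) ln(1 − 4p/3) = −0.75 ln(1 − 0.40404) = −0.75 ln(0.59596)
  = −0.75 × (-0.517582) = 0.388187 substitutions/site.
Under a molecular clock d = 2μt, so t = d/(2μ) = 0.388187 / (2 × 0.032) = 6.07 Myr.

6.07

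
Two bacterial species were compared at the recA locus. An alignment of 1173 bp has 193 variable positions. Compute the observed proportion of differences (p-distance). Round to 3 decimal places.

p = 193/1173 = 0.164535… ≈ 0.165 (to 3 d.p.).

0.165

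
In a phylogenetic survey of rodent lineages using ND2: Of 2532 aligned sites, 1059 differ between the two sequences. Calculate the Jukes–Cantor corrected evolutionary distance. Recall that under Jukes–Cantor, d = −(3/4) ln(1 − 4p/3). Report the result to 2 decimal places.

p = 1059/2532 ≈ 0.418246.
d = −(3/4) ln(1 − 4p/3) = −0.75 ln(1 − 0.557661) = −0.75 ln(0.442339)
  = −0.75 × (-0.815679) = 0.611759 substitutions/site.

0.61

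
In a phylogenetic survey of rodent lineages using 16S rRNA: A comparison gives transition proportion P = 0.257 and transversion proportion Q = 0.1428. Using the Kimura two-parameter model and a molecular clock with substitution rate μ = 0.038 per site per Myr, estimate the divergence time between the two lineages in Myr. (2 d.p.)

Under the Kimura two-parameter model, d = −½ ln(1 − 2P − Q) − ¼ ln(1 − 2Q).
1 − 2P − Q = 0.3432, giving −½ ln(0.3432) = 0.534721.
1 − 2Q = 0.7144, giving −¼ ln(0.7144) = 0.084078.
d = 0.534721 + 0.084078 = 0.618799.
Under a molecular clock d = 2μt, so t = d/(2μ) = 0.618799 / (2 × 0.038) = 8.14 Myr.

8.14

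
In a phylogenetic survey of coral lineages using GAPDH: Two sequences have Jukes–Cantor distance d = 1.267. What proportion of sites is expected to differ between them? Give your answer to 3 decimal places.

p = (3/4)(1 − e^(−4d/3)) = 0.75 × (1 − e^(-1.689333)) = 0.75 × (1 − 0.184643) = 0.611518.

0.612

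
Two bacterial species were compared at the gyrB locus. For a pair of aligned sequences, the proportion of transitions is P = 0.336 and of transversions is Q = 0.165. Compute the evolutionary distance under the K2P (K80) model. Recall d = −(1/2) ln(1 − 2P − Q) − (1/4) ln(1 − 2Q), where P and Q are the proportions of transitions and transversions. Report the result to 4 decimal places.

Under the Kimura two-parameter model, d = −½ ln(1 − 2P − Q) − ¼ ln(1 − 2Q).
1 − 2P − Q = 0.163, giving −½ ln(0.163) = 0.907003.
1 − 2Q = 0.67, giving −¼ ln(0.67) = 0.100119.
d = 0.907003 + 0.100119 = 1.007122.

1.0071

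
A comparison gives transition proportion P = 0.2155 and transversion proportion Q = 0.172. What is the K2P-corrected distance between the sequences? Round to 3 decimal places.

0.567

Under the Kimura two-parameter model, d = −½ ln(1 − 2P − Q) − ¼ ln(1 − 2Q).
1 − 2P − Q = 0.397, giving −½ ln(0.397) = 0.461909.
1 − 2Q = 0.656, giving −¼ ln(0.656) = 0.105399.
d = 0.461909 + 0.105399 = 0.567308.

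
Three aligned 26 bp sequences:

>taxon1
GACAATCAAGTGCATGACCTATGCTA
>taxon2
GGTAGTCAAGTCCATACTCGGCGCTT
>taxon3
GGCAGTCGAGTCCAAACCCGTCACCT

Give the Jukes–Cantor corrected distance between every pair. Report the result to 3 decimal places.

taxon1–taxon2: 11/26 sites differ → p ≈ 0.423077, d = −0.75 ln(1 − 0.564103) = 0.622762 ≈ 0.623.
taxon1–taxon3: 13/26 sites differ → p = 0.5, d = −0.75 ln(1 − 0.666667) = 0.823960 ≈ 0.824.
taxon2–taxon3: 7/26 sites differ → p ≈ 0.269231, d = −0.75 ln(1 − 0.358975) = 0.333515 ≈ 0.334.

d(taxon1,taxon2) = 0.623, d(taxon1,taxon3) = 0.824, d(taxon2,taxon3) = 0.334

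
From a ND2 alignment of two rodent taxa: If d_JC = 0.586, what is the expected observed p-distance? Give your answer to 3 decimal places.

p = (3/4)(1 − e^(−4d/3)) = 0.75 × (1 − e^(-0.781333)) = 0.75 × (1 − 0.457795) = 0.406654.

0.407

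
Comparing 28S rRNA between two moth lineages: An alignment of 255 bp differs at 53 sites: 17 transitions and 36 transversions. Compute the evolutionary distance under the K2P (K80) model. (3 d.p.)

P = 17/255 ≈ 0.066667 and Q = 36/255 ≈ 0.141176.
Under the Kimura two-parameter model, d = −½ ln(1 − 2P − Q) − ¼ ln(1 − 2Q).
1 − 2P − Q = 0.72549, giving −½ ln(0.72549) = 0.160454.
1 − 2Q = 0.717648, giving −¼ ln(0.717648) = 0.082944.
d = 0.160454 + 0.082944 = 0.243398.

0.243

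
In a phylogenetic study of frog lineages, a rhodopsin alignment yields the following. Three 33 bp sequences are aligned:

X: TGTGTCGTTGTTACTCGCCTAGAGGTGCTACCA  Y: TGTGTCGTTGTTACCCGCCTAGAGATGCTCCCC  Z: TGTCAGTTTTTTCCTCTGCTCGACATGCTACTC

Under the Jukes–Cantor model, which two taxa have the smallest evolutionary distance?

X and Y

X–Y: 4/33 differ, p = 0.121, d = 0.132.
X–Z: 13/33 differ, p = 0.394, d = 0.559.
Y–Z: 13/33 differ, p = 0.394, d = 0.559.
The smallest distance is between X and Y.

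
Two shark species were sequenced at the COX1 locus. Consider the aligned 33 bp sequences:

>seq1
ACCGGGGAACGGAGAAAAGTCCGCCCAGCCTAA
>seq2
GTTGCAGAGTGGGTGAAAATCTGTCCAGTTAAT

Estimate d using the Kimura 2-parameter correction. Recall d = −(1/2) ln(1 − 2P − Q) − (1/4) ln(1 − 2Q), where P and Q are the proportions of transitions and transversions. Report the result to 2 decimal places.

Of 33 sites, 13 differences are transitions and 4 are transversions, so P = 13/33 ≈ 0.393939 and Q = 4/33 ≈ 0.121212.
Under the Kimura two-parameter model, d = −½ ln(1 − 2P − Q) − ¼ ln(1 − 2Q).
1 − 2P − Q = 0.09091, giving −½ ln(0.09091) = 1.198943.
1 − 2Q = 0.757576, giving −¼ ln(0.757576) = 0.069408.
d = 1.198943 + 0.069408 = 1.268351.

1.27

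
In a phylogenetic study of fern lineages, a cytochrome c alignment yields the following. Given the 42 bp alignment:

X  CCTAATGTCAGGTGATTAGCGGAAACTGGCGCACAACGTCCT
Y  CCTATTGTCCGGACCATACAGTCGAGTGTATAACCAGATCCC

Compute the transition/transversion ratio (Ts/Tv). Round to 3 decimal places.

0.176

Transitions are A↔G and C↔T; transversions are all other mismatches.
Transitions: 3. Transversions: 17.
R = 3/17 = 0.176470… ≈ 0.176 (to 3 d.p.).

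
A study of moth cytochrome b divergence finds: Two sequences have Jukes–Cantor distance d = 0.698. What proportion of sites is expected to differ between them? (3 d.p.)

0.454

p = (3/4)(1 − e^(−4d/3)) = 0.75 × (1 − e^(-0.930667)) = 0.75 × (1 − 0.394291) = 0.454282.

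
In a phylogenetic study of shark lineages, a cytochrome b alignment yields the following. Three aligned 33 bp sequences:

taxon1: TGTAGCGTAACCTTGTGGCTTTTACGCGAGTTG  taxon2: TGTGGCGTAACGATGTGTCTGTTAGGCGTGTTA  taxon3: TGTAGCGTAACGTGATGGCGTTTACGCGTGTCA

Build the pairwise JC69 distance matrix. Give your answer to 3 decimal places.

d(taxon1,taxon2) = 0.293, d(taxon1,taxon3) = 0.249, d(taxon2,taxon3) = 0.339

taxon1–taxon2: 8/33 sites differ → p ≈ 0.242424, d = −0.75 ln(1 − 0.323232) = 0.292820 ≈ 0.293.
taxon1–taxon3: 7/33 sites differ → p ≈ 0.212121, d = −0.75 ln(1 − 0.282828) = 0.249330 ≈ 0.249.
taxon2–taxon3: 9/33 sites differ → p ≈ 0.272727, d = −0.75 ln(1 − 0.363636) = 0.338988 ≈ 0.339.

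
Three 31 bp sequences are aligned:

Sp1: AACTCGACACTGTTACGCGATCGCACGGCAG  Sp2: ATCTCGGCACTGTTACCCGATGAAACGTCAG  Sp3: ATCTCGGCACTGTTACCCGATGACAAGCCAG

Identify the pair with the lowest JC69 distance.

Sp2 and Sp3

Sp1–Sp2: 7/31 differ, p = 0.226, d = 0.269.
Sp1–Sp3: 7/31 differ, p = 0.226, d = 0.269.
Sp2–Sp3: 3/31 differ, p = 0.097, d = 0.104.
The smallest distance is between Sp2 and Sp3.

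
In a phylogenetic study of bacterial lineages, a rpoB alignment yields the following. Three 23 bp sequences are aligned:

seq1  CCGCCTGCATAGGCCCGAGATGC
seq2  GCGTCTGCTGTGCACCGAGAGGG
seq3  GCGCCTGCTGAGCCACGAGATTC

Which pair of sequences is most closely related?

seq1 and seq3

seq1–seq2: 9/23 differ, p = 0.391, d = 0.553.
seq1–seq3: 6/23 differ, p = 0.261, d = 0.321.
seq2–seq3: 7/23 differ, p = 0.304, d = 0.390.
The smallest distance is between seq1 and seq3.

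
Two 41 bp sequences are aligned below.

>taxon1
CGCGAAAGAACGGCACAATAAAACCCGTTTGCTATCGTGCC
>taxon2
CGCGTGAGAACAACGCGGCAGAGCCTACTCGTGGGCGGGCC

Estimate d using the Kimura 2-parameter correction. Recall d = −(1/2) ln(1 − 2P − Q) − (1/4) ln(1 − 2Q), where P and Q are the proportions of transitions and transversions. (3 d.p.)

Of 41 sites, 15 differences are transitions and 4 are transversions, so P = 15/41 ≈ 0.365854 and Q = 4/41 ≈ 0.097561.
Under the Kimura two-parameter model, d = −½ ln(1 − 2P − Q) − ¼ ln(1 − 2Q).
1 − 2P − Q = 0.170731, giving −½ ln(0.170731) = 0.883833.
1 − 2Q = 0.804878, giving −¼ ln(0.804878) = 0.054266.
d = 0.883833 + 0.054266 = 0.938099.

0.938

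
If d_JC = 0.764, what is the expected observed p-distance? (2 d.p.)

p = (3/4)(1 − e^(−4d/3)) = 0.75 × (1 − e^(-1.018667)) = 0.75 × (1 − 0.361076) = 0.479193.

0.48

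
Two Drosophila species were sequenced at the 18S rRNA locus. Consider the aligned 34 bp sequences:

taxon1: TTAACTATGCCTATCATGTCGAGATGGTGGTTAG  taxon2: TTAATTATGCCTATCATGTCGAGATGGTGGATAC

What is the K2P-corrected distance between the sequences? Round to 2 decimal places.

0.09

Of 34 sites, 1 differences are transitions and 2 are transversions, so P = 1/34 ≈ 0.029412 and Q = 2/34 ≈ 0.058824.
Under the Kimura two-parameter model, d = −½ ln(1 − 2P − Q) − ¼ ln(1 − 2Q).
1 − 2P − Q = 0.882352, giving −½ ln(0.882352) = 0.062582.
1 − 2Q = 0.882352, giving −¼ ln(0.882352) = 0.031291.
d = 0.062582 + 0.031291 = 0.093873.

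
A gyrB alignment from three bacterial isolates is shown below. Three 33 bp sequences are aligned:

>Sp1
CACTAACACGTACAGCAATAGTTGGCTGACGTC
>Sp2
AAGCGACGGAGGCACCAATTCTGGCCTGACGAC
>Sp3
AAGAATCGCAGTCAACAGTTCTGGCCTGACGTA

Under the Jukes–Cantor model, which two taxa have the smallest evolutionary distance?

Sp1–Sp2: 15/33 differ, p = 0.455, d = 0.699.
Sp1–Sp3: 15/33 differ, p = 0.455, d = 0.699.
Sp2–Sp3: 9/33 differ, p = 0.273, d = 0.339.
The smallest distance is between Sp2 and Sp3.

Sp2 and Sp3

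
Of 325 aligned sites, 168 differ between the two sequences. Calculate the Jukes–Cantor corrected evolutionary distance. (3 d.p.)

0.877

p = 168/325 ≈ 0.516923.
d = −(3/4) ln(1 − 4p/3) = −0.75 ln(1 − 0.689231) = −0.75 ln(0.310769)
  = −0.75 × (-1.168705) = 0.876529 substitutions/site.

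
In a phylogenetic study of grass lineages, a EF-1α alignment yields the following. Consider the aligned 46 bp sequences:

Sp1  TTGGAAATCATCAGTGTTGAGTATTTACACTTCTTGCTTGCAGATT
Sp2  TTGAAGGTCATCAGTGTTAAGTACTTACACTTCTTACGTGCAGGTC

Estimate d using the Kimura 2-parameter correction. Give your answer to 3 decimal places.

0.242

Of 46 sites, 8 differences are transitions and 1 are transversions, so P = 8/46 ≈ 0.173913 and Q = 1/46 ≈ 0.021739.
Under the Kimura two-parameter model, d = −½ ln(1 − 2P − Q) − ¼ ln(1 − 2Q).
1 − 2P − Q = 0.630435, giving −½ ln(0.630435) = 0.230673.
1 − 2Q = 0.956522, giving −¼ ln(0.956522) = 0.011113.
d = 0.230673 + 0.011113 = 0.241786.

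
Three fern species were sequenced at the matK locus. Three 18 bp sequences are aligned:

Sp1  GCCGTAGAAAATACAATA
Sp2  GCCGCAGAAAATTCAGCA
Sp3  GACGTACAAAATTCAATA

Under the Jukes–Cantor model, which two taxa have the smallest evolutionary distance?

Sp1–Sp2: 4/18 differ, p = 0.222, d = 0.264.
Sp1–Sp3: 3/18 differ, p = 0.167, d = 0.188.
Sp2–Sp3: 5/18 differ, p = 0.278, d = 0.347.
The smallest distance is between Sp1 and Sp3.

Sp1 and Sp3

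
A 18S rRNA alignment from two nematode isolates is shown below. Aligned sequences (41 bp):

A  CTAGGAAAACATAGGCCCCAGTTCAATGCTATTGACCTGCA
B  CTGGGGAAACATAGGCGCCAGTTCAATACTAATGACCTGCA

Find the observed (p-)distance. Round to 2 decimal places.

0.12

The sequences differ at 5 of 41 positions (sites 3, 6, 17, 28, 32).
p = 5/41 = 0.121951… ≈ 0.12 (to 2 d.p.).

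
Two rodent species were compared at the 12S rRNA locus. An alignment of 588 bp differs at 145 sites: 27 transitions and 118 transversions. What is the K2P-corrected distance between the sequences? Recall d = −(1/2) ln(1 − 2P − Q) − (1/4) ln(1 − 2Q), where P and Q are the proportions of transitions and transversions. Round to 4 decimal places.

0.3013

P = 27/588 ≈ 0.045918 and Q = 118/588 ≈ 0.20068.
Under the Kimura two-parameter model, d = −½ ln(1 − 2P − Q) − ¼ ln(1 − 2Q).
1 − 2P − Q = 0.707484, giving −½ ln(0.707484) = 0.173020.
1 − 2Q = 0.59864, giving −¼ ln(0.59864) = 0.128274.
d = 0.173020 + 0.128274 = 0.301294.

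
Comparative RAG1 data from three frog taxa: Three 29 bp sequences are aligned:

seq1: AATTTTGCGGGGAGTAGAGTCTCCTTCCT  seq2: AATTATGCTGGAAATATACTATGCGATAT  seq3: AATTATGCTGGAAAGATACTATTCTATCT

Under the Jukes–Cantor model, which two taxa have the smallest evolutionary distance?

seq1–seq2: 12/29 differ, p = 0.414, d = 0.602.
seq1–seq3: 11/29 differ, p = 0.379, d = 0.529.
seq2–seq3: 4/29 differ, p = 0.138, d = 0.152.
The smallest distance is between seq2 and seq3.

seq2 and seq3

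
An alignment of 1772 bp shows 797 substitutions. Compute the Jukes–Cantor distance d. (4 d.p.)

p = 797/1772 ≈ 0.449774.
d = −(3/4) ln(1 − 4p/3) = −0.75 ln(1 − 0.599699) = −0.75 ln(0.400301)
  = −0.75 × (-0.915539) = 0.686654 substitutions/site.

0.6867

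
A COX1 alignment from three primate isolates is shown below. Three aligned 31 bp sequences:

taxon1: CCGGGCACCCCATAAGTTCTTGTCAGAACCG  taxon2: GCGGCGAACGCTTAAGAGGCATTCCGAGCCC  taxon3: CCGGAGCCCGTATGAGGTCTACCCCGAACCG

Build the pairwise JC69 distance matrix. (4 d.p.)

taxon1–taxon2: 15/31 sites differ → p ≈ 0.483871, d = −0.75 ln(1 − 0.645161) = 0.777068 ≈ 0.7771.
taxon1–taxon3: 11/31 sites differ → p ≈ 0.354839, d = −0.75 ln(1 − 0.473119) = 0.480585 ≈ 0.4806.
taxon2–taxon3: 15/31 sites differ → p ≈ 0.483871, d = −0.75 ln(1 − 0.645161) = 0.777068 ≈ 0.7771.

d(taxon1,taxon2) = 0.7771, d(taxon1,taxon3) = 0.4806, d(taxon2,taxon3) = 0.7771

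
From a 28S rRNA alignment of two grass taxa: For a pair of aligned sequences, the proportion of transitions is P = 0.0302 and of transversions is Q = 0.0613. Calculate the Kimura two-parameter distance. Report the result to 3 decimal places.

Under the Kimura two-parameter model, d = −½ ln(1 − 2P − Q) − ¼ ln(1 − 2Q).
1 − 2P − Q = 0.8783, giving −½ ln(0.8783) = 0.064884.
1 − 2Q = 0.8774, giving −¼ ln(0.8774) = 0.032698.
d = 0.064884 + 0.032698 = 0.097582.

0.098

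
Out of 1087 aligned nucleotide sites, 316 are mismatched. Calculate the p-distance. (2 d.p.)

p = 316/1087 = 0.290708… ≈ 0.29 (to 2 d.p.).

0.29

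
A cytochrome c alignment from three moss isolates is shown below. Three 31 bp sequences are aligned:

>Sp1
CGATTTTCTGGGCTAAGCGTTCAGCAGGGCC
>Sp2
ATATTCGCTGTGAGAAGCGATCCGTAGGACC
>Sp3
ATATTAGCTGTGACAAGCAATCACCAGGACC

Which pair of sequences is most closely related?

Sp1–Sp2: 11/31 differ, p = 0.355, d = 0.481.
Sp1–Sp3: 11/31 differ, p = 0.355, d = 0.481.
Sp2–Sp3: 6/31 differ, p = 0.194, d = 0.224.
The smallest distance is between Sp2 and Sp3.

Sp2 and Sp3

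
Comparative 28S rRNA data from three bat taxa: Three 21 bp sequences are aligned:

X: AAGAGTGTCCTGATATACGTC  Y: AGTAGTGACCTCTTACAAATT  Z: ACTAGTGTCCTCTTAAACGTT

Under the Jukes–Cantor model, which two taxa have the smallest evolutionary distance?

X–Y: 9/21 differ, p = 0.429, d = 0.635.
X–Z: 6/21 differ, p = 0.286, d = 0.360.
Y–Z: 5/21 differ, p = 0.238, d = 0.286.
The smallest distance is between Y and Z.

Y and Z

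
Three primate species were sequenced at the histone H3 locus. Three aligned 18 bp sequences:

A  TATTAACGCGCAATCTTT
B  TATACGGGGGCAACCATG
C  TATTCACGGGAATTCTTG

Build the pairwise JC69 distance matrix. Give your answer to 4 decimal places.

d(A,B) = 0.6735, d(A,C) = 0.3470, d(B,C) = 0.5482

A–B: 8/18 sites differ → p ≈ 0.444444, d = −0.75 ln(1 − 0.592592) = 0.673455 ≈ 0.6735.
A–C: 5/18 sites differ → p ≈ 0.277778, d = −0.75 ln(1 − 0.370371) = 0.346968 ≈ 0.3470.
B–C: 7/18 sites differ → p ≈ 0.388889, d = −0.75 ln(1 − 0.518519) = 0.548166 ≈ 0.5482.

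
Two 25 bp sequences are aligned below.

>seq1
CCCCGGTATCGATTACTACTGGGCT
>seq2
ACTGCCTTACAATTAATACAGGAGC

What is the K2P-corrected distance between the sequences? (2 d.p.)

0.89

Of 25 sites, 4 differences are transitions and 9 are transversions, so P = 4/25 = 0.16 and Q = 9/25 = 0.36.
Under the Kimura two-parameter model, d = −½ ln(1 − 2P − Q) − ¼ ln(1 − 2Q).
1 − 2P − Q = 0.32, giving −½ ln(0.32) = 0.569717.
1 − 2Q = 0.28, giving −¼ ln(0.28) = 0.318241.
d = 0.569717 + 0.318241 = 0.887958.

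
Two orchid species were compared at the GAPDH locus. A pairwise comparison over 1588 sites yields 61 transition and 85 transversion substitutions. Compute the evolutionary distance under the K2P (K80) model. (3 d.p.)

0.098

P = 61/1588 ≈ 0.038413 and Q = 85/1588 ≈ 0.053526.
Under the Kimura two-parameter model, d = −½ ln(1 − 2P − Q) − ¼ ln(1 − 2Q).
1 − 2P − Q = 0.869648, giving −½ ln(0.869648) = 0.069833.
1 − 2Q = 0.892948, giving −¼ ln(0.892948) = 0.028307.
d = 0.069833 + 0.028307 = 0.098140.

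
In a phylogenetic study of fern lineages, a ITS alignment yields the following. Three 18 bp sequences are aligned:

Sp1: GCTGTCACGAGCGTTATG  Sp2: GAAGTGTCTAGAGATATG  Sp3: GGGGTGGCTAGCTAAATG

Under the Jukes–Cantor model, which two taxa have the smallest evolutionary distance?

Sp2 and Sp3

Sp1–Sp2: 7/18 differ, p = 0.389, d = 0.548.
Sp1–Sp3: 8/18 differ, p = 0.444, d = 0.673.
Sp2–Sp3: 6/18 differ, p = 0.333, d = 0.441.
The smallest distance is between Sp2 and Sp3.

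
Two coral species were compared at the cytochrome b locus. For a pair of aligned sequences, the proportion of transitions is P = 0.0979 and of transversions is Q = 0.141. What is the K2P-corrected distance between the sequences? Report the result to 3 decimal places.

Under the Kimura two-parameter model, d = −½ ln(1 − 2P − Q) − ¼ ln(1 − 2Q).
1 − 2P − Q = 0.6632, giving −½ ln(0.6632) = 0.205339.
1 − 2Q = 0.718, giving −¼ ln(0.718) = 0.082821.
d = 0.205339 + 0.082821 = 0.288160.

0.288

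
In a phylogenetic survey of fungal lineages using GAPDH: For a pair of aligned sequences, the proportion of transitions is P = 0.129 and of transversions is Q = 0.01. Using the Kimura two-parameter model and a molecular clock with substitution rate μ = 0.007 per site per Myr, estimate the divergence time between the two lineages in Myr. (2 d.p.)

Under the Kimura two-parameter model, d = −½ ln(1 − 2P − Q) − ¼ ln(1 − 2Q).
1 − 2P − Q = 0.732, giving −½ ln(0.732) = 0.155987.
1 − 2Q = 0.98, giving −¼ ln(0.98) = 0.005051.
d = 0.155987 + 0.005051 = 0.161038.
Under a molecular clock d = 2μt, so t = d/(2μ) = 0.161038 / (2 × 0.007) = 11.50 Myr.

11.50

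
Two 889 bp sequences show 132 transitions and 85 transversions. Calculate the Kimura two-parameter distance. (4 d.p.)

P = 132/889 ≈ 0.148481 and Q = 85/889 ≈ 0.095613.
Under the Kimura two-parameter model, d = −½ ln(1 − 2P − Q) − ¼ ln(1 − 2Q).
1 − 2P − Q = 0.607425, giving −½ ln(0.607425) = 0.249263.
1 − 2Q = 0.808774, giving −¼ ln(0.808774) = 0.053059.
d = 0.249263 + 0.053059 = 0.302322.

0.3023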